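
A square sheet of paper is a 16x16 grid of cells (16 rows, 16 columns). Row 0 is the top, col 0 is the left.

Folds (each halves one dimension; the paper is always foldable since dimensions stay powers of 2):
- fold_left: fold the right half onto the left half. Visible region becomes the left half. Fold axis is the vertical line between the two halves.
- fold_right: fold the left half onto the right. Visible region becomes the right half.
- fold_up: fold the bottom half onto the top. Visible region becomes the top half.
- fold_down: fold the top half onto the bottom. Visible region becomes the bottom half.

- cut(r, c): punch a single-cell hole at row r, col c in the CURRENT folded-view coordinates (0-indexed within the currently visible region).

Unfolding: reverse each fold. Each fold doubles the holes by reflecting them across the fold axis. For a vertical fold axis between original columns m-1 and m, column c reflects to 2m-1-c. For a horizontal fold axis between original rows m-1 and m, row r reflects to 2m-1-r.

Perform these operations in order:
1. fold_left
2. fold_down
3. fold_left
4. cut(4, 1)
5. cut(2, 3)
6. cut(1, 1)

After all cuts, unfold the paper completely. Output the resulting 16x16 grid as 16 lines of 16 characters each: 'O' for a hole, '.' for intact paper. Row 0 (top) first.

Answer: ................
................
................
.O....O..O....O.
................
...OO......OO...
.O....O..O....O.
................
................
.O....O..O....O.
...OO......OO...
................
.O....O..O....O.
................
................
................

Derivation:
Op 1 fold_left: fold axis v@8; visible region now rows[0,16) x cols[0,8) = 16x8
Op 2 fold_down: fold axis h@8; visible region now rows[8,16) x cols[0,8) = 8x8
Op 3 fold_left: fold axis v@4; visible region now rows[8,16) x cols[0,4) = 8x4
Op 4 cut(4, 1): punch at orig (12,1); cuts so far [(12, 1)]; region rows[8,16) x cols[0,4) = 8x4
Op 5 cut(2, 3): punch at orig (10,3); cuts so far [(10, 3), (12, 1)]; region rows[8,16) x cols[0,4) = 8x4
Op 6 cut(1, 1): punch at orig (9,1); cuts so far [(9, 1), (10, 3), (12, 1)]; region rows[8,16) x cols[0,4) = 8x4
Unfold 1 (reflect across v@4): 6 holes -> [(9, 1), (9, 6), (10, 3), (10, 4), (12, 1), (12, 6)]
Unfold 2 (reflect across h@8): 12 holes -> [(3, 1), (3, 6), (5, 3), (5, 4), (6, 1), (6, 6), (9, 1), (9, 6), (10, 3), (10, 4), (12, 1), (12, 6)]
Unfold 3 (reflect across v@8): 24 holes -> [(3, 1), (3, 6), (3, 9), (3, 14), (5, 3), (5, 4), (5, 11), (5, 12), (6, 1), (6, 6), (6, 9), (6, 14), (9, 1), (9, 6), (9, 9), (9, 14), (10, 3), (10, 4), (10, 11), (10, 12), (12, 1), (12, 6), (12, 9), (12, 14)]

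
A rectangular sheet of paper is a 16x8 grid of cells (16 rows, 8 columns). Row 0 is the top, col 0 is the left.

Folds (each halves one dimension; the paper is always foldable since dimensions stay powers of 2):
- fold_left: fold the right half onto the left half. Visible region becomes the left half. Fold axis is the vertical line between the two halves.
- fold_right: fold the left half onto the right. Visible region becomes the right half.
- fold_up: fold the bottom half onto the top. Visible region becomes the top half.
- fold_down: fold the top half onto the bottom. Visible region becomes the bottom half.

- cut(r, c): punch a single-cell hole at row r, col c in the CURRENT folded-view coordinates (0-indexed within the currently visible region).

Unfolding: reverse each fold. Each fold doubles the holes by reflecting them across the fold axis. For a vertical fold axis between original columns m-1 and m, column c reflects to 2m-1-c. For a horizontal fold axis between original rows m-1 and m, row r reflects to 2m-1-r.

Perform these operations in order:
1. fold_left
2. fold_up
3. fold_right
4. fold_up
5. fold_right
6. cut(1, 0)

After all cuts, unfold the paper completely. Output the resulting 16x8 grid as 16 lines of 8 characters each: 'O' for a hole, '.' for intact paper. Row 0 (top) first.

Op 1 fold_left: fold axis v@4; visible region now rows[0,16) x cols[0,4) = 16x4
Op 2 fold_up: fold axis h@8; visible region now rows[0,8) x cols[0,4) = 8x4
Op 3 fold_right: fold axis v@2; visible region now rows[0,8) x cols[2,4) = 8x2
Op 4 fold_up: fold axis h@4; visible region now rows[0,4) x cols[2,4) = 4x2
Op 5 fold_right: fold axis v@3; visible region now rows[0,4) x cols[3,4) = 4x1
Op 6 cut(1, 0): punch at orig (1,3); cuts so far [(1, 3)]; region rows[0,4) x cols[3,4) = 4x1
Unfold 1 (reflect across v@3): 2 holes -> [(1, 2), (1, 3)]
Unfold 2 (reflect across h@4): 4 holes -> [(1, 2), (1, 3), (6, 2), (6, 3)]
Unfold 3 (reflect across v@2): 8 holes -> [(1, 0), (1, 1), (1, 2), (1, 3), (6, 0), (6, 1), (6, 2), (6, 3)]
Unfold 4 (reflect across h@8): 16 holes -> [(1, 0), (1, 1), (1, 2), (1, 3), (6, 0), (6, 1), (6, 2), (6, 3), (9, 0), (9, 1), (9, 2), (9, 3), (14, 0), (14, 1), (14, 2), (14, 3)]
Unfold 5 (reflect across v@4): 32 holes -> [(1, 0), (1, 1), (1, 2), (1, 3), (1, 4), (1, 5), (1, 6), (1, 7), (6, 0), (6, 1), (6, 2), (6, 3), (6, 4), (6, 5), (6, 6), (6, 7), (9, 0), (9, 1), (9, 2), (9, 3), (9, 4), (9, 5), (9, 6), (9, 7), (14, 0), (14, 1), (14, 2), (14, 3), (14, 4), (14, 5), (14, 6), (14, 7)]

Answer: ........
OOOOOOOO
........
........
........
........
OOOOOOOO
........
........
OOOOOOOO
........
........
........
........
OOOOOOOO
........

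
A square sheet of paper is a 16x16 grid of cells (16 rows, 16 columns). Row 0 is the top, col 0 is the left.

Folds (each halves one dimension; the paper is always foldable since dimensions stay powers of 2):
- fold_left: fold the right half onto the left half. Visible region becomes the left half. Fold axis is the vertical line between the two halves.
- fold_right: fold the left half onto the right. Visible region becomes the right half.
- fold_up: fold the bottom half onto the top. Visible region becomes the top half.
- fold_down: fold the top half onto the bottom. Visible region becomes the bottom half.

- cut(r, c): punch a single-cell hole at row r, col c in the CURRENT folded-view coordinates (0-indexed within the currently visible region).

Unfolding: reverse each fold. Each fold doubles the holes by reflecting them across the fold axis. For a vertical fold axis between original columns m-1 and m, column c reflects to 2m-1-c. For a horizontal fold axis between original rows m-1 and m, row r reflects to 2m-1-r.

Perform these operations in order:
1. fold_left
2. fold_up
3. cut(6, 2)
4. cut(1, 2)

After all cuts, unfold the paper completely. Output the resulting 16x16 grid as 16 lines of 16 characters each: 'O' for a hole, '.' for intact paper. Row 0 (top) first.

Op 1 fold_left: fold axis v@8; visible region now rows[0,16) x cols[0,8) = 16x8
Op 2 fold_up: fold axis h@8; visible region now rows[0,8) x cols[0,8) = 8x8
Op 3 cut(6, 2): punch at orig (6,2); cuts so far [(6, 2)]; region rows[0,8) x cols[0,8) = 8x8
Op 4 cut(1, 2): punch at orig (1,2); cuts so far [(1, 2), (6, 2)]; region rows[0,8) x cols[0,8) = 8x8
Unfold 1 (reflect across h@8): 4 holes -> [(1, 2), (6, 2), (9, 2), (14, 2)]
Unfold 2 (reflect across v@8): 8 holes -> [(1, 2), (1, 13), (6, 2), (6, 13), (9, 2), (9, 13), (14, 2), (14, 13)]

Answer: ................
..O..........O..
................
................
................
................
..O..........O..
................
................
..O..........O..
................
................
................
................
..O..........O..
................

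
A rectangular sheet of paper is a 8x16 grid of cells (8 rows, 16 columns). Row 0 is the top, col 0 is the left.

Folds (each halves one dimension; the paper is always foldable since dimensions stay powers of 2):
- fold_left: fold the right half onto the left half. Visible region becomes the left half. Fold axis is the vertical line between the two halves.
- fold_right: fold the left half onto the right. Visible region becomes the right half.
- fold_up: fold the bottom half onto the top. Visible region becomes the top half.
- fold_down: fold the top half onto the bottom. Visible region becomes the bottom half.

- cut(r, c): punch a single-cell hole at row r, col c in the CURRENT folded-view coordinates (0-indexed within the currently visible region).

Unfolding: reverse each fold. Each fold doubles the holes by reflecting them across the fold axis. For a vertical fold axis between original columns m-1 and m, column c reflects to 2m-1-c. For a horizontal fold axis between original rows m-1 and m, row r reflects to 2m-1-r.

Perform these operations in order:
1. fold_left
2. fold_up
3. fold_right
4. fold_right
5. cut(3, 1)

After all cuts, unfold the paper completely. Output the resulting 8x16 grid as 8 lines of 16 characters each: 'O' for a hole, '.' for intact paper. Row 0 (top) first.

Op 1 fold_left: fold axis v@8; visible region now rows[0,8) x cols[0,8) = 8x8
Op 2 fold_up: fold axis h@4; visible region now rows[0,4) x cols[0,8) = 4x8
Op 3 fold_right: fold axis v@4; visible region now rows[0,4) x cols[4,8) = 4x4
Op 4 fold_right: fold axis v@6; visible region now rows[0,4) x cols[6,8) = 4x2
Op 5 cut(3, 1): punch at orig (3,7); cuts so far [(3, 7)]; region rows[0,4) x cols[6,8) = 4x2
Unfold 1 (reflect across v@6): 2 holes -> [(3, 4), (3, 7)]
Unfold 2 (reflect across v@4): 4 holes -> [(3, 0), (3, 3), (3, 4), (3, 7)]
Unfold 3 (reflect across h@4): 8 holes -> [(3, 0), (3, 3), (3, 4), (3, 7), (4, 0), (4, 3), (4, 4), (4, 7)]
Unfold 4 (reflect across v@8): 16 holes -> [(3, 0), (3, 3), (3, 4), (3, 7), (3, 8), (3, 11), (3, 12), (3, 15), (4, 0), (4, 3), (4, 4), (4, 7), (4, 8), (4, 11), (4, 12), (4, 15)]

Answer: ................
................
................
O..OO..OO..OO..O
O..OO..OO..OO..O
................
................
................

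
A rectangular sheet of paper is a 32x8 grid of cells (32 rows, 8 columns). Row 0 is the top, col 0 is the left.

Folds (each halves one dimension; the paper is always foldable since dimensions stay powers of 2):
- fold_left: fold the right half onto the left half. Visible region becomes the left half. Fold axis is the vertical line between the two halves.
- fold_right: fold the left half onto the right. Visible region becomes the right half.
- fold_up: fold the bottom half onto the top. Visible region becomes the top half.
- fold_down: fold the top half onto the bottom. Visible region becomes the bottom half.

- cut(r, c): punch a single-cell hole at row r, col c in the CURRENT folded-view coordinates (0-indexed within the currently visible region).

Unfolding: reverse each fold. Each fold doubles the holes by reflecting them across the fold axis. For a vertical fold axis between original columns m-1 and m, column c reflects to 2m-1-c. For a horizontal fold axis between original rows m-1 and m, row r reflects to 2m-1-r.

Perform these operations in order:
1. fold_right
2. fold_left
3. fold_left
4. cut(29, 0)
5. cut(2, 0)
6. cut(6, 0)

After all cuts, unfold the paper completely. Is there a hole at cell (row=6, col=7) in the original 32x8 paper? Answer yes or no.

Answer: yes

Derivation:
Op 1 fold_right: fold axis v@4; visible region now rows[0,32) x cols[4,8) = 32x4
Op 2 fold_left: fold axis v@6; visible region now rows[0,32) x cols[4,6) = 32x2
Op 3 fold_left: fold axis v@5; visible region now rows[0,32) x cols[4,5) = 32x1
Op 4 cut(29, 0): punch at orig (29,4); cuts so far [(29, 4)]; region rows[0,32) x cols[4,5) = 32x1
Op 5 cut(2, 0): punch at orig (2,4); cuts so far [(2, 4), (29, 4)]; region rows[0,32) x cols[4,5) = 32x1
Op 6 cut(6, 0): punch at orig (6,4); cuts so far [(2, 4), (6, 4), (29, 4)]; region rows[0,32) x cols[4,5) = 32x1
Unfold 1 (reflect across v@5): 6 holes -> [(2, 4), (2, 5), (6, 4), (6, 5), (29, 4), (29, 5)]
Unfold 2 (reflect across v@6): 12 holes -> [(2, 4), (2, 5), (2, 6), (2, 7), (6, 4), (6, 5), (6, 6), (6, 7), (29, 4), (29, 5), (29, 6), (29, 7)]
Unfold 3 (reflect across v@4): 24 holes -> [(2, 0), (2, 1), (2, 2), (2, 3), (2, 4), (2, 5), (2, 6), (2, 7), (6, 0), (6, 1), (6, 2), (6, 3), (6, 4), (6, 5), (6, 6), (6, 7), (29, 0), (29, 1), (29, 2), (29, 3), (29, 4), (29, 5), (29, 6), (29, 7)]
Holes: [(2, 0), (2, 1), (2, 2), (2, 3), (2, 4), (2, 5), (2, 6), (2, 7), (6, 0), (6, 1), (6, 2), (6, 3), (6, 4), (6, 5), (6, 6), (6, 7), (29, 0), (29, 1), (29, 2), (29, 3), (29, 4), (29, 5), (29, 6), (29, 7)]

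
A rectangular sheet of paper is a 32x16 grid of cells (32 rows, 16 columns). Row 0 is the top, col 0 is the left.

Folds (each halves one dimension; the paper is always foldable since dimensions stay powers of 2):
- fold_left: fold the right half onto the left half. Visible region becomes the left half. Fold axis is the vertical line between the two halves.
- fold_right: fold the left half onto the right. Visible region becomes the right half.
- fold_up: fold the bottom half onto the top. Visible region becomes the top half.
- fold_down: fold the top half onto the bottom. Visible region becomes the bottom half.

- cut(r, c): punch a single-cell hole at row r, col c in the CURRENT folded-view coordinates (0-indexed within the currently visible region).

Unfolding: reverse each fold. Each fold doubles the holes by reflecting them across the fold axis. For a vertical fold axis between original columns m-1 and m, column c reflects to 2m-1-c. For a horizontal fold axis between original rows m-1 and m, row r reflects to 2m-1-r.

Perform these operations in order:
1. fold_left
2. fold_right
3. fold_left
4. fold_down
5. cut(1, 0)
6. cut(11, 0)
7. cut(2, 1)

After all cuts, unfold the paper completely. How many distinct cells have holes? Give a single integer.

Op 1 fold_left: fold axis v@8; visible region now rows[0,32) x cols[0,8) = 32x8
Op 2 fold_right: fold axis v@4; visible region now rows[0,32) x cols[4,8) = 32x4
Op 3 fold_left: fold axis v@6; visible region now rows[0,32) x cols[4,6) = 32x2
Op 4 fold_down: fold axis h@16; visible region now rows[16,32) x cols[4,6) = 16x2
Op 5 cut(1, 0): punch at orig (17,4); cuts so far [(17, 4)]; region rows[16,32) x cols[4,6) = 16x2
Op 6 cut(11, 0): punch at orig (27,4); cuts so far [(17, 4), (27, 4)]; region rows[16,32) x cols[4,6) = 16x2
Op 7 cut(2, 1): punch at orig (18,5); cuts so far [(17, 4), (18, 5), (27, 4)]; region rows[16,32) x cols[4,6) = 16x2
Unfold 1 (reflect across h@16): 6 holes -> [(4, 4), (13, 5), (14, 4), (17, 4), (18, 5), (27, 4)]
Unfold 2 (reflect across v@6): 12 holes -> [(4, 4), (4, 7), (13, 5), (13, 6), (14, 4), (14, 7), (17, 4), (17, 7), (18, 5), (18, 6), (27, 4), (27, 7)]
Unfold 3 (reflect across v@4): 24 holes -> [(4, 0), (4, 3), (4, 4), (4, 7), (13, 1), (13, 2), (13, 5), (13, 6), (14, 0), (14, 3), (14, 4), (14, 7), (17, 0), (17, 3), (17, 4), (17, 7), (18, 1), (18, 2), (18, 5), (18, 6), (27, 0), (27, 3), (27, 4), (27, 7)]
Unfold 4 (reflect across v@8): 48 holes -> [(4, 0), (4, 3), (4, 4), (4, 7), (4, 8), (4, 11), (4, 12), (4, 15), (13, 1), (13, 2), (13, 5), (13, 6), (13, 9), (13, 10), (13, 13), (13, 14), (14, 0), (14, 3), (14, 4), (14, 7), (14, 8), (14, 11), (14, 12), (14, 15), (17, 0), (17, 3), (17, 4), (17, 7), (17, 8), (17, 11), (17, 12), (17, 15), (18, 1), (18, 2), (18, 5), (18, 6), (18, 9), (18, 10), (18, 13), (18, 14), (27, 0), (27, 3), (27, 4), (27, 7), (27, 8), (27, 11), (27, 12), (27, 15)]

Answer: 48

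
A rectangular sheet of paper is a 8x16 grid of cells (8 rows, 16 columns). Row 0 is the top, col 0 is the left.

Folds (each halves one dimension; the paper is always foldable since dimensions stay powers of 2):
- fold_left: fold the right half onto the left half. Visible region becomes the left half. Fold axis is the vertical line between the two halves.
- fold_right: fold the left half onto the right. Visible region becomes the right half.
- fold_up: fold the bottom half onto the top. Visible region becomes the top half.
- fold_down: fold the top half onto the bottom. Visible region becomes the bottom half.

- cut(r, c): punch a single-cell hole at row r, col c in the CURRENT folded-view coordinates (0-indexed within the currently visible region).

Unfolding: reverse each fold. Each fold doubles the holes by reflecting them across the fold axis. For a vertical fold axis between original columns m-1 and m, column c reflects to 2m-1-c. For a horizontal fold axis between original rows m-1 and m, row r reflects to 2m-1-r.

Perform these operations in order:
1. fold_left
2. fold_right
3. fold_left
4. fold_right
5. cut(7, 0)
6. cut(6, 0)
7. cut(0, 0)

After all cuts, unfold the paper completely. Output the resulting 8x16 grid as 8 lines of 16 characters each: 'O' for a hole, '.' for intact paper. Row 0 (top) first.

Op 1 fold_left: fold axis v@8; visible region now rows[0,8) x cols[0,8) = 8x8
Op 2 fold_right: fold axis v@4; visible region now rows[0,8) x cols[4,8) = 8x4
Op 3 fold_left: fold axis v@6; visible region now rows[0,8) x cols[4,6) = 8x2
Op 4 fold_right: fold axis v@5; visible region now rows[0,8) x cols[5,6) = 8x1
Op 5 cut(7, 0): punch at orig (7,5); cuts so far [(7, 5)]; region rows[0,8) x cols[5,6) = 8x1
Op 6 cut(6, 0): punch at orig (6,5); cuts so far [(6, 5), (7, 5)]; region rows[0,8) x cols[5,6) = 8x1
Op 7 cut(0, 0): punch at orig (0,5); cuts so far [(0, 5), (6, 5), (7, 5)]; region rows[0,8) x cols[5,6) = 8x1
Unfold 1 (reflect across v@5): 6 holes -> [(0, 4), (0, 5), (6, 4), (6, 5), (7, 4), (7, 5)]
Unfold 2 (reflect across v@6): 12 holes -> [(0, 4), (0, 5), (0, 6), (0, 7), (6, 4), (6, 5), (6, 6), (6, 7), (7, 4), (7, 5), (7, 6), (7, 7)]
Unfold 3 (reflect across v@4): 24 holes -> [(0, 0), (0, 1), (0, 2), (0, 3), (0, 4), (0, 5), (0, 6), (0, 7), (6, 0), (6, 1), (6, 2), (6, 3), (6, 4), (6, 5), (6, 6), (6, 7), (7, 0), (7, 1), (7, 2), (7, 3), (7, 4), (7, 5), (7, 6), (7, 7)]
Unfold 4 (reflect across v@8): 48 holes -> [(0, 0), (0, 1), (0, 2), (0, 3), (0, 4), (0, 5), (0, 6), (0, 7), (0, 8), (0, 9), (0, 10), (0, 11), (0, 12), (0, 13), (0, 14), (0, 15), (6, 0), (6, 1), (6, 2), (6, 3), (6, 4), (6, 5), (6, 6), (6, 7), (6, 8), (6, 9), (6, 10), (6, 11), (6, 12), (6, 13), (6, 14), (6, 15), (7, 0), (7, 1), (7, 2), (7, 3), (7, 4), (7, 5), (7, 6), (7, 7), (7, 8), (7, 9), (7, 10), (7, 11), (7, 12), (7, 13), (7, 14), (7, 15)]

Answer: OOOOOOOOOOOOOOOO
................
................
................
................
................
OOOOOOOOOOOOOOOO
OOOOOOOOOOOOOOOO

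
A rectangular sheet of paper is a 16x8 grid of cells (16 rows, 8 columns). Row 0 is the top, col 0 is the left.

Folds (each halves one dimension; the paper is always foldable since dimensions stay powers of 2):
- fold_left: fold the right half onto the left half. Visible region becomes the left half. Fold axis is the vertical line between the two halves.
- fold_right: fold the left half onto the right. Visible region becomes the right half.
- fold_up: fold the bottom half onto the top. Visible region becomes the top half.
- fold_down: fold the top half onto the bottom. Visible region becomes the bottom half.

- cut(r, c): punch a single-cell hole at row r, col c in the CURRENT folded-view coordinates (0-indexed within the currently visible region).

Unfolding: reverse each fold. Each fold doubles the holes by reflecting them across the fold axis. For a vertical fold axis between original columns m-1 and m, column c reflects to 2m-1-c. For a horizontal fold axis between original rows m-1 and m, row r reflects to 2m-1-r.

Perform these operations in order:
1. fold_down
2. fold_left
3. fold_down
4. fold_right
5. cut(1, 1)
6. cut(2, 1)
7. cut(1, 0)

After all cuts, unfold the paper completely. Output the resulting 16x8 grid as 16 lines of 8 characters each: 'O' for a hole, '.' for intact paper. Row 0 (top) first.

Op 1 fold_down: fold axis h@8; visible region now rows[8,16) x cols[0,8) = 8x8
Op 2 fold_left: fold axis v@4; visible region now rows[8,16) x cols[0,4) = 8x4
Op 3 fold_down: fold axis h@12; visible region now rows[12,16) x cols[0,4) = 4x4
Op 4 fold_right: fold axis v@2; visible region now rows[12,16) x cols[2,4) = 4x2
Op 5 cut(1, 1): punch at orig (13,3); cuts so far [(13, 3)]; region rows[12,16) x cols[2,4) = 4x2
Op 6 cut(2, 1): punch at orig (14,3); cuts so far [(13, 3), (14, 3)]; region rows[12,16) x cols[2,4) = 4x2
Op 7 cut(1, 0): punch at orig (13,2); cuts so far [(13, 2), (13, 3), (14, 3)]; region rows[12,16) x cols[2,4) = 4x2
Unfold 1 (reflect across v@2): 6 holes -> [(13, 0), (13, 1), (13, 2), (13, 3), (14, 0), (14, 3)]
Unfold 2 (reflect across h@12): 12 holes -> [(9, 0), (9, 3), (10, 0), (10, 1), (10, 2), (10, 3), (13, 0), (13, 1), (13, 2), (13, 3), (14, 0), (14, 3)]
Unfold 3 (reflect across v@4): 24 holes -> [(9, 0), (9, 3), (9, 4), (9, 7), (10, 0), (10, 1), (10, 2), (10, 3), (10, 4), (10, 5), (10, 6), (10, 7), (13, 0), (13, 1), (13, 2), (13, 3), (13, 4), (13, 5), (13, 6), (13, 7), (14, 0), (14, 3), (14, 4), (14, 7)]
Unfold 4 (reflect across h@8): 48 holes -> [(1, 0), (1, 3), (1, 4), (1, 7), (2, 0), (2, 1), (2, 2), (2, 3), (2, 4), (2, 5), (2, 6), (2, 7), (5, 0), (5, 1), (5, 2), (5, 3), (5, 4), (5, 5), (5, 6), (5, 7), (6, 0), (6, 3), (6, 4), (6, 7), (9, 0), (9, 3), (9, 4), (9, 7), (10, 0), (10, 1), (10, 2), (10, 3), (10, 4), (10, 5), (10, 6), (10, 7), (13, 0), (13, 1), (13, 2), (13, 3), (13, 4), (13, 5), (13, 6), (13, 7), (14, 0), (14, 3), (14, 4), (14, 7)]

Answer: ........
O..OO..O
OOOOOOOO
........
........
OOOOOOOO
O..OO..O
........
........
O..OO..O
OOOOOOOO
........
........
OOOOOOOO
O..OO..O
........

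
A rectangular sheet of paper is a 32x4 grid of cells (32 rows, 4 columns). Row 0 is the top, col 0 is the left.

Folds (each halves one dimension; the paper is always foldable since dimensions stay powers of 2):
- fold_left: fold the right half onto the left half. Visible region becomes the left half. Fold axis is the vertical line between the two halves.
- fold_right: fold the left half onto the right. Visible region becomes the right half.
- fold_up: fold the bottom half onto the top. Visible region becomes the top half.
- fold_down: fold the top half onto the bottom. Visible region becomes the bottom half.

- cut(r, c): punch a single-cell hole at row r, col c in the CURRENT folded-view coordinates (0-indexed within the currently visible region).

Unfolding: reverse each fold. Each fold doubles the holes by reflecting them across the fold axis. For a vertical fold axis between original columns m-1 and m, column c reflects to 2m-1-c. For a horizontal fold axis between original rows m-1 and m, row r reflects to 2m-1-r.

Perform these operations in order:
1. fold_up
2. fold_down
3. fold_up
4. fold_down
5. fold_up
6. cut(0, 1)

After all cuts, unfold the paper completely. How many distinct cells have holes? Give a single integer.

Answer: 32

Derivation:
Op 1 fold_up: fold axis h@16; visible region now rows[0,16) x cols[0,4) = 16x4
Op 2 fold_down: fold axis h@8; visible region now rows[8,16) x cols[0,4) = 8x4
Op 3 fold_up: fold axis h@12; visible region now rows[8,12) x cols[0,4) = 4x4
Op 4 fold_down: fold axis h@10; visible region now rows[10,12) x cols[0,4) = 2x4
Op 5 fold_up: fold axis h@11; visible region now rows[10,11) x cols[0,4) = 1x4
Op 6 cut(0, 1): punch at orig (10,1); cuts so far [(10, 1)]; region rows[10,11) x cols[0,4) = 1x4
Unfold 1 (reflect across h@11): 2 holes -> [(10, 1), (11, 1)]
Unfold 2 (reflect across h@10): 4 holes -> [(8, 1), (9, 1), (10, 1), (11, 1)]
Unfold 3 (reflect across h@12): 8 holes -> [(8, 1), (9, 1), (10, 1), (11, 1), (12, 1), (13, 1), (14, 1), (15, 1)]
Unfold 4 (reflect across h@8): 16 holes -> [(0, 1), (1, 1), (2, 1), (3, 1), (4, 1), (5, 1), (6, 1), (7, 1), (8, 1), (9, 1), (10, 1), (11, 1), (12, 1), (13, 1), (14, 1), (15, 1)]
Unfold 5 (reflect across h@16): 32 holes -> [(0, 1), (1, 1), (2, 1), (3, 1), (4, 1), (5, 1), (6, 1), (7, 1), (8, 1), (9, 1), (10, 1), (11, 1), (12, 1), (13, 1), (14, 1), (15, 1), (16, 1), (17, 1), (18, 1), (19, 1), (20, 1), (21, 1), (22, 1), (23, 1), (24, 1), (25, 1), (26, 1), (27, 1), (28, 1), (29, 1), (30, 1), (31, 1)]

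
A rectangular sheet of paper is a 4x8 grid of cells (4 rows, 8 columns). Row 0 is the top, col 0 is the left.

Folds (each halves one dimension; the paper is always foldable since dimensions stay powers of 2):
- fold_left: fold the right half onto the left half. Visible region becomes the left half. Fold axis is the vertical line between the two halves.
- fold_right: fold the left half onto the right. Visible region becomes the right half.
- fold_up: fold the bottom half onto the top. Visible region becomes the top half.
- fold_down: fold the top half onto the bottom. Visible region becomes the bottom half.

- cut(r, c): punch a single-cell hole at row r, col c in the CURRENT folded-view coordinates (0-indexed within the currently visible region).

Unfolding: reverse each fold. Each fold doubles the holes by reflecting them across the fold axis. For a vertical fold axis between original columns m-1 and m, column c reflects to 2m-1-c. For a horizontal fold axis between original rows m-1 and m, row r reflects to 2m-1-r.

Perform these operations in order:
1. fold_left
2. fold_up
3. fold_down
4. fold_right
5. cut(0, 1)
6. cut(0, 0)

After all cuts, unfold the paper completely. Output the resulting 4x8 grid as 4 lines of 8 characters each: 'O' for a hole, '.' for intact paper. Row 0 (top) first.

Answer: OOOOOOOO
OOOOOOOO
OOOOOOOO
OOOOOOOO

Derivation:
Op 1 fold_left: fold axis v@4; visible region now rows[0,4) x cols[0,4) = 4x4
Op 2 fold_up: fold axis h@2; visible region now rows[0,2) x cols[0,4) = 2x4
Op 3 fold_down: fold axis h@1; visible region now rows[1,2) x cols[0,4) = 1x4
Op 4 fold_right: fold axis v@2; visible region now rows[1,2) x cols[2,4) = 1x2
Op 5 cut(0, 1): punch at orig (1,3); cuts so far [(1, 3)]; region rows[1,2) x cols[2,4) = 1x2
Op 6 cut(0, 0): punch at orig (1,2); cuts so far [(1, 2), (1, 3)]; region rows[1,2) x cols[2,4) = 1x2
Unfold 1 (reflect across v@2): 4 holes -> [(1, 0), (1, 1), (1, 2), (1, 3)]
Unfold 2 (reflect across h@1): 8 holes -> [(0, 0), (0, 1), (0, 2), (0, 3), (1, 0), (1, 1), (1, 2), (1, 3)]
Unfold 3 (reflect across h@2): 16 holes -> [(0, 0), (0, 1), (0, 2), (0, 3), (1, 0), (1, 1), (1, 2), (1, 3), (2, 0), (2, 1), (2, 2), (2, 3), (3, 0), (3, 1), (3, 2), (3, 3)]
Unfold 4 (reflect across v@4): 32 holes -> [(0, 0), (0, 1), (0, 2), (0, 3), (0, 4), (0, 5), (0, 6), (0, 7), (1, 0), (1, 1), (1, 2), (1, 3), (1, 4), (1, 5), (1, 6), (1, 7), (2, 0), (2, 1), (2, 2), (2, 3), (2, 4), (2, 5), (2, 6), (2, 7), (3, 0), (3, 1), (3, 2), (3, 3), (3, 4), (3, 5), (3, 6), (3, 7)]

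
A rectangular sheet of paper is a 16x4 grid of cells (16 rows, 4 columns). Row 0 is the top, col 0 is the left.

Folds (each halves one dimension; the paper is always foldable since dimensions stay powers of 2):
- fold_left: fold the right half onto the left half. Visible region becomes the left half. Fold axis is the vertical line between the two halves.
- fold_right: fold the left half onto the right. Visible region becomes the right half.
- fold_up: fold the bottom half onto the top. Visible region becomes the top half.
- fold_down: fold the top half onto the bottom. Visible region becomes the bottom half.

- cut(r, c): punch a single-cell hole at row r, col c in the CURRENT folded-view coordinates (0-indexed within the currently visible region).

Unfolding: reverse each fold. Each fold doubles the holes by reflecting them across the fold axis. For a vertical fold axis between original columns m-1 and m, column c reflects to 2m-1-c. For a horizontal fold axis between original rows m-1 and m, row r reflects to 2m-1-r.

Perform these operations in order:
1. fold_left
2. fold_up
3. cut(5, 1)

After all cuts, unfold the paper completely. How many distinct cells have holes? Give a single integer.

Answer: 4

Derivation:
Op 1 fold_left: fold axis v@2; visible region now rows[0,16) x cols[0,2) = 16x2
Op 2 fold_up: fold axis h@8; visible region now rows[0,8) x cols[0,2) = 8x2
Op 3 cut(5, 1): punch at orig (5,1); cuts so far [(5, 1)]; region rows[0,8) x cols[0,2) = 8x2
Unfold 1 (reflect across h@8): 2 holes -> [(5, 1), (10, 1)]
Unfold 2 (reflect across v@2): 4 holes -> [(5, 1), (5, 2), (10, 1), (10, 2)]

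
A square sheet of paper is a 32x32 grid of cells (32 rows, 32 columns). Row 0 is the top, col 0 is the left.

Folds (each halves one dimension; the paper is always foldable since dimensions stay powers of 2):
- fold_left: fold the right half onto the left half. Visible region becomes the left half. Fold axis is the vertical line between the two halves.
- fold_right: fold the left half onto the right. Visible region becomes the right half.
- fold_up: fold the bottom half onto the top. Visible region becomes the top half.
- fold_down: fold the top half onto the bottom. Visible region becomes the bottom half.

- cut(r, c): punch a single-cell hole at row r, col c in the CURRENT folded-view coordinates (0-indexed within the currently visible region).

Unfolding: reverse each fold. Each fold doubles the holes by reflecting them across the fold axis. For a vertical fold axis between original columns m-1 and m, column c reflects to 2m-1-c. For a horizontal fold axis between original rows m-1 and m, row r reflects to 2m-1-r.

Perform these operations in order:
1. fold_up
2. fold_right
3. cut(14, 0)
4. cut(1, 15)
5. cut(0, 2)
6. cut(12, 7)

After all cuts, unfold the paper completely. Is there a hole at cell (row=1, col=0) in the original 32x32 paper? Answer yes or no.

Op 1 fold_up: fold axis h@16; visible region now rows[0,16) x cols[0,32) = 16x32
Op 2 fold_right: fold axis v@16; visible region now rows[0,16) x cols[16,32) = 16x16
Op 3 cut(14, 0): punch at orig (14,16); cuts so far [(14, 16)]; region rows[0,16) x cols[16,32) = 16x16
Op 4 cut(1, 15): punch at orig (1,31); cuts so far [(1, 31), (14, 16)]; region rows[0,16) x cols[16,32) = 16x16
Op 5 cut(0, 2): punch at orig (0,18); cuts so far [(0, 18), (1, 31), (14, 16)]; region rows[0,16) x cols[16,32) = 16x16
Op 6 cut(12, 7): punch at orig (12,23); cuts so far [(0, 18), (1, 31), (12, 23), (14, 16)]; region rows[0,16) x cols[16,32) = 16x16
Unfold 1 (reflect across v@16): 8 holes -> [(0, 13), (0, 18), (1, 0), (1, 31), (12, 8), (12, 23), (14, 15), (14, 16)]
Unfold 2 (reflect across h@16): 16 holes -> [(0, 13), (0, 18), (1, 0), (1, 31), (12, 8), (12, 23), (14, 15), (14, 16), (17, 15), (17, 16), (19, 8), (19, 23), (30, 0), (30, 31), (31, 13), (31, 18)]
Holes: [(0, 13), (0, 18), (1, 0), (1, 31), (12, 8), (12, 23), (14, 15), (14, 16), (17, 15), (17, 16), (19, 8), (19, 23), (30, 0), (30, 31), (31, 13), (31, 18)]

Answer: yes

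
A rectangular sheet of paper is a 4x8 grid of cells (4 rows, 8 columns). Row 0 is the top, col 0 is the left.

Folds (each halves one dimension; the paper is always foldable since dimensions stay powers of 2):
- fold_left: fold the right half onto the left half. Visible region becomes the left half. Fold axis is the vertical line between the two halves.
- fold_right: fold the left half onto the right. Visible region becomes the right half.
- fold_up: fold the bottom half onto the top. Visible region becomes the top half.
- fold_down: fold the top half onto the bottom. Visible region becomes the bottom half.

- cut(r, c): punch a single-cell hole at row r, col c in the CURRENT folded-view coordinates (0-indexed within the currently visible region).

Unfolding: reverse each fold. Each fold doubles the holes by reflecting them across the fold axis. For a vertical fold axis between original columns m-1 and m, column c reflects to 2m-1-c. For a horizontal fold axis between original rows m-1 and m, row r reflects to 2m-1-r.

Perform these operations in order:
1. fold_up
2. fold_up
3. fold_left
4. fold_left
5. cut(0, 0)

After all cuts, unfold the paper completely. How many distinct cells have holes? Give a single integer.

Op 1 fold_up: fold axis h@2; visible region now rows[0,2) x cols[0,8) = 2x8
Op 2 fold_up: fold axis h@1; visible region now rows[0,1) x cols[0,8) = 1x8
Op 3 fold_left: fold axis v@4; visible region now rows[0,1) x cols[0,4) = 1x4
Op 4 fold_left: fold axis v@2; visible region now rows[0,1) x cols[0,2) = 1x2
Op 5 cut(0, 0): punch at orig (0,0); cuts so far [(0, 0)]; region rows[0,1) x cols[0,2) = 1x2
Unfold 1 (reflect across v@2): 2 holes -> [(0, 0), (0, 3)]
Unfold 2 (reflect across v@4): 4 holes -> [(0, 0), (0, 3), (0, 4), (0, 7)]
Unfold 3 (reflect across h@1): 8 holes -> [(0, 0), (0, 3), (0, 4), (0, 7), (1, 0), (1, 3), (1, 4), (1, 7)]
Unfold 4 (reflect across h@2): 16 holes -> [(0, 0), (0, 3), (0, 4), (0, 7), (1, 0), (1, 3), (1, 4), (1, 7), (2, 0), (2, 3), (2, 4), (2, 7), (3, 0), (3, 3), (3, 4), (3, 7)]

Answer: 16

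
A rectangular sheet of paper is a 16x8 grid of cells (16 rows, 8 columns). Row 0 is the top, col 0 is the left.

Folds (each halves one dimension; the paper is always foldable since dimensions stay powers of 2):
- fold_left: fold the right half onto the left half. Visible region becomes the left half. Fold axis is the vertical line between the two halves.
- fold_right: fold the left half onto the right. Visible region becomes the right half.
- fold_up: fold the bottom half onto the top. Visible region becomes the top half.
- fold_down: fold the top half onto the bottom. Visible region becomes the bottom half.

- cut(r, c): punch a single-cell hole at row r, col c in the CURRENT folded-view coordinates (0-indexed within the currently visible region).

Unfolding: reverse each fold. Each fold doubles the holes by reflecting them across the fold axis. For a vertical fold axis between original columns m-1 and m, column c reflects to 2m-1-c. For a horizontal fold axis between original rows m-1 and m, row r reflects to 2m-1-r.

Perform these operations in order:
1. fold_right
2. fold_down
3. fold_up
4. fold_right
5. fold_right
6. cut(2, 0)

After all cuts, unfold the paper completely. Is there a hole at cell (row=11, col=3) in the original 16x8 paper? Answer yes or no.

Answer: no

Derivation:
Op 1 fold_right: fold axis v@4; visible region now rows[0,16) x cols[4,8) = 16x4
Op 2 fold_down: fold axis h@8; visible region now rows[8,16) x cols[4,8) = 8x4
Op 3 fold_up: fold axis h@12; visible region now rows[8,12) x cols[4,8) = 4x4
Op 4 fold_right: fold axis v@6; visible region now rows[8,12) x cols[6,8) = 4x2
Op 5 fold_right: fold axis v@7; visible region now rows[8,12) x cols[7,8) = 4x1
Op 6 cut(2, 0): punch at orig (10,7); cuts so far [(10, 7)]; region rows[8,12) x cols[7,8) = 4x1
Unfold 1 (reflect across v@7): 2 holes -> [(10, 6), (10, 7)]
Unfold 2 (reflect across v@6): 4 holes -> [(10, 4), (10, 5), (10, 6), (10, 7)]
Unfold 3 (reflect across h@12): 8 holes -> [(10, 4), (10, 5), (10, 6), (10, 7), (13, 4), (13, 5), (13, 6), (13, 7)]
Unfold 4 (reflect across h@8): 16 holes -> [(2, 4), (2, 5), (2, 6), (2, 7), (5, 4), (5, 5), (5, 6), (5, 7), (10, 4), (10, 5), (10, 6), (10, 7), (13, 4), (13, 5), (13, 6), (13, 7)]
Unfold 5 (reflect across v@4): 32 holes -> [(2, 0), (2, 1), (2, 2), (2, 3), (2, 4), (2, 5), (2, 6), (2, 7), (5, 0), (5, 1), (5, 2), (5, 3), (5, 4), (5, 5), (5, 6), (5, 7), (10, 0), (10, 1), (10, 2), (10, 3), (10, 4), (10, 5), (10, 6), (10, 7), (13, 0), (13, 1), (13, 2), (13, 3), (13, 4), (13, 5), (13, 6), (13, 7)]
Holes: [(2, 0), (2, 1), (2, 2), (2, 3), (2, 4), (2, 5), (2, 6), (2, 7), (5, 0), (5, 1), (5, 2), (5, 3), (5, 4), (5, 5), (5, 6), (5, 7), (10, 0), (10, 1), (10, 2), (10, 3), (10, 4), (10, 5), (10, 6), (10, 7), (13, 0), (13, 1), (13, 2), (13, 3), (13, 4), (13, 5), (13, 6), (13, 7)]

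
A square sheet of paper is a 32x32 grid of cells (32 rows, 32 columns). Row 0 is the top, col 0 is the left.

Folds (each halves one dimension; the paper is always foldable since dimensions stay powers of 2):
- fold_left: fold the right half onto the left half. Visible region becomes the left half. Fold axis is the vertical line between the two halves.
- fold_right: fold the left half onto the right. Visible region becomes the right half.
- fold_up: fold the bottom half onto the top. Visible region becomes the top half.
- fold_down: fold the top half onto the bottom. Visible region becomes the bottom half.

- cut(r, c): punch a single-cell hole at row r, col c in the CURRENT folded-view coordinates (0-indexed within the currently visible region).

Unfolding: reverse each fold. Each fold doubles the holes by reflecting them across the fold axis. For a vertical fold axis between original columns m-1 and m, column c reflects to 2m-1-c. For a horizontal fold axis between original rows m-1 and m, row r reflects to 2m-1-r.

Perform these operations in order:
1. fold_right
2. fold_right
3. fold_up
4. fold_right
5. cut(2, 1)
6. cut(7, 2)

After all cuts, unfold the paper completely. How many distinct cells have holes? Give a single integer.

Op 1 fold_right: fold axis v@16; visible region now rows[0,32) x cols[16,32) = 32x16
Op 2 fold_right: fold axis v@24; visible region now rows[0,32) x cols[24,32) = 32x8
Op 3 fold_up: fold axis h@16; visible region now rows[0,16) x cols[24,32) = 16x8
Op 4 fold_right: fold axis v@28; visible region now rows[0,16) x cols[28,32) = 16x4
Op 5 cut(2, 1): punch at orig (2,29); cuts so far [(2, 29)]; region rows[0,16) x cols[28,32) = 16x4
Op 6 cut(7, 2): punch at orig (7,30); cuts so far [(2, 29), (7, 30)]; region rows[0,16) x cols[28,32) = 16x4
Unfold 1 (reflect across v@28): 4 holes -> [(2, 26), (2, 29), (7, 25), (7, 30)]
Unfold 2 (reflect across h@16): 8 holes -> [(2, 26), (2, 29), (7, 25), (7, 30), (24, 25), (24, 30), (29, 26), (29, 29)]
Unfold 3 (reflect across v@24): 16 holes -> [(2, 18), (2, 21), (2, 26), (2, 29), (7, 17), (7, 22), (7, 25), (7, 30), (24, 17), (24, 22), (24, 25), (24, 30), (29, 18), (29, 21), (29, 26), (29, 29)]
Unfold 4 (reflect across v@16): 32 holes -> [(2, 2), (2, 5), (2, 10), (2, 13), (2, 18), (2, 21), (2, 26), (2, 29), (7, 1), (7, 6), (7, 9), (7, 14), (7, 17), (7, 22), (7, 25), (7, 30), (24, 1), (24, 6), (24, 9), (24, 14), (24, 17), (24, 22), (24, 25), (24, 30), (29, 2), (29, 5), (29, 10), (29, 13), (29, 18), (29, 21), (29, 26), (29, 29)]

Answer: 32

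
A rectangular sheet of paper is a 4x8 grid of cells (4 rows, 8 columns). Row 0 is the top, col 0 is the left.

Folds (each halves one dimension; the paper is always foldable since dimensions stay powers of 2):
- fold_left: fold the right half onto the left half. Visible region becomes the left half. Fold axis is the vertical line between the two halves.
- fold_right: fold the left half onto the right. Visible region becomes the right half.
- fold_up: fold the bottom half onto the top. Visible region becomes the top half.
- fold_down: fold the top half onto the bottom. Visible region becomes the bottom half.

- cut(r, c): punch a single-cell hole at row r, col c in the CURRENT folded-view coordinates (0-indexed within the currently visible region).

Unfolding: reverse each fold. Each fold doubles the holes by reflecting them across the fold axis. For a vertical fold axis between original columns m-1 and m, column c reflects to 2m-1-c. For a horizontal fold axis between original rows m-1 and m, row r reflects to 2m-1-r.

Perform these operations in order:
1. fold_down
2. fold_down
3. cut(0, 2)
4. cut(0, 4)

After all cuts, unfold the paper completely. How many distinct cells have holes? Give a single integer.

Answer: 8

Derivation:
Op 1 fold_down: fold axis h@2; visible region now rows[2,4) x cols[0,8) = 2x8
Op 2 fold_down: fold axis h@3; visible region now rows[3,4) x cols[0,8) = 1x8
Op 3 cut(0, 2): punch at orig (3,2); cuts so far [(3, 2)]; region rows[3,4) x cols[0,8) = 1x8
Op 4 cut(0, 4): punch at orig (3,4); cuts so far [(3, 2), (3, 4)]; region rows[3,4) x cols[0,8) = 1x8
Unfold 1 (reflect across h@3): 4 holes -> [(2, 2), (2, 4), (3, 2), (3, 4)]
Unfold 2 (reflect across h@2): 8 holes -> [(0, 2), (0, 4), (1, 2), (1, 4), (2, 2), (2, 4), (3, 2), (3, 4)]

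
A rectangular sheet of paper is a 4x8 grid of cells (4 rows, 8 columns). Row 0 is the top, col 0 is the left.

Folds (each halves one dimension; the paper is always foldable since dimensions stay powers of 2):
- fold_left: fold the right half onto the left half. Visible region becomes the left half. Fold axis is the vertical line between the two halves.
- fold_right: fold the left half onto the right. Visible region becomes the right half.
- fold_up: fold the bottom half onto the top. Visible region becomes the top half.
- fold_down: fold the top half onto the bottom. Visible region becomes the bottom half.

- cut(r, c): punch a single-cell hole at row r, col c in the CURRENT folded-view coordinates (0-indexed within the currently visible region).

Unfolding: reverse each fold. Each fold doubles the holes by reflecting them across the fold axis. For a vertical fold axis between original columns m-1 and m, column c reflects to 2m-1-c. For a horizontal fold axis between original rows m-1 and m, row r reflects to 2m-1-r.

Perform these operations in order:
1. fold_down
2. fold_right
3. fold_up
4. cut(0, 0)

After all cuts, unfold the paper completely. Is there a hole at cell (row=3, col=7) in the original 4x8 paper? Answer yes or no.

Answer: no

Derivation:
Op 1 fold_down: fold axis h@2; visible region now rows[2,4) x cols[0,8) = 2x8
Op 2 fold_right: fold axis v@4; visible region now rows[2,4) x cols[4,8) = 2x4
Op 3 fold_up: fold axis h@3; visible region now rows[2,3) x cols[4,8) = 1x4
Op 4 cut(0, 0): punch at orig (2,4); cuts so far [(2, 4)]; region rows[2,3) x cols[4,8) = 1x4
Unfold 1 (reflect across h@3): 2 holes -> [(2, 4), (3, 4)]
Unfold 2 (reflect across v@4): 4 holes -> [(2, 3), (2, 4), (3, 3), (3, 4)]
Unfold 3 (reflect across h@2): 8 holes -> [(0, 3), (0, 4), (1, 3), (1, 4), (2, 3), (2, 4), (3, 3), (3, 4)]
Holes: [(0, 3), (0, 4), (1, 3), (1, 4), (2, 3), (2, 4), (3, 3), (3, 4)]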